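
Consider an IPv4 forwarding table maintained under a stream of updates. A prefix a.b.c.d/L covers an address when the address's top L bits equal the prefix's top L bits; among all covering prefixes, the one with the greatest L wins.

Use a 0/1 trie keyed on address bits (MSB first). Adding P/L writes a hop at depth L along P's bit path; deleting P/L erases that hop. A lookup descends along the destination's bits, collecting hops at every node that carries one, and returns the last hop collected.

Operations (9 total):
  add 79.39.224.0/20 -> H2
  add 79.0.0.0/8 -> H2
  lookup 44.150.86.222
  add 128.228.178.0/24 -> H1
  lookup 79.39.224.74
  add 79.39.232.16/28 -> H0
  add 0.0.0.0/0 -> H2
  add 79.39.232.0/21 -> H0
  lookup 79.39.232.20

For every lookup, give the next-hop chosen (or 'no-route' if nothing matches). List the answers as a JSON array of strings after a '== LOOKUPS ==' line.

Trace:
  + 79.39.224.0/20 (H2) depth=20
  + 79.0.0.0/8 (H2) depth=8
  ? 44.150.86.222  path d0:-→d1:-  best=no-route
  + 128.228.178.0/24 (H1) depth=24
  ? 79.39.224.74  path d0:-→d1:-→d2:-→d3:-→d4:-→d5:-→d6:-→d7:-→d8:H2→d9:-→d10:-→d11:-→d12:-→d13:-→d14:-→d15:-→d16:-→d17:-→d18:-→d19:-→d20:H2  best=H2
  + 79.39.232.16/28 (H0) depth=28
  + 0.0.0.0/0 (H2) depth=0
  + 79.39.232.0/21 (H0) depth=21
  ? 79.39.232.20  path d0:H2→d1:-→d2:-→d3:-→d4:-→d5:-→d6:-→d7:-→d8:H2→d9:-→d10:-→d11:-→d12:-→d13:-→d14:-→d15:-→d16:-→d17:-→d18:-→d19:-→d20:H2→d21:H0→d22:-→d23:-→d24:-→d25:-→d26:-→d27:-→d28:H0  best=H0

== LOOKUPS ==
["no-route","H2","H0"]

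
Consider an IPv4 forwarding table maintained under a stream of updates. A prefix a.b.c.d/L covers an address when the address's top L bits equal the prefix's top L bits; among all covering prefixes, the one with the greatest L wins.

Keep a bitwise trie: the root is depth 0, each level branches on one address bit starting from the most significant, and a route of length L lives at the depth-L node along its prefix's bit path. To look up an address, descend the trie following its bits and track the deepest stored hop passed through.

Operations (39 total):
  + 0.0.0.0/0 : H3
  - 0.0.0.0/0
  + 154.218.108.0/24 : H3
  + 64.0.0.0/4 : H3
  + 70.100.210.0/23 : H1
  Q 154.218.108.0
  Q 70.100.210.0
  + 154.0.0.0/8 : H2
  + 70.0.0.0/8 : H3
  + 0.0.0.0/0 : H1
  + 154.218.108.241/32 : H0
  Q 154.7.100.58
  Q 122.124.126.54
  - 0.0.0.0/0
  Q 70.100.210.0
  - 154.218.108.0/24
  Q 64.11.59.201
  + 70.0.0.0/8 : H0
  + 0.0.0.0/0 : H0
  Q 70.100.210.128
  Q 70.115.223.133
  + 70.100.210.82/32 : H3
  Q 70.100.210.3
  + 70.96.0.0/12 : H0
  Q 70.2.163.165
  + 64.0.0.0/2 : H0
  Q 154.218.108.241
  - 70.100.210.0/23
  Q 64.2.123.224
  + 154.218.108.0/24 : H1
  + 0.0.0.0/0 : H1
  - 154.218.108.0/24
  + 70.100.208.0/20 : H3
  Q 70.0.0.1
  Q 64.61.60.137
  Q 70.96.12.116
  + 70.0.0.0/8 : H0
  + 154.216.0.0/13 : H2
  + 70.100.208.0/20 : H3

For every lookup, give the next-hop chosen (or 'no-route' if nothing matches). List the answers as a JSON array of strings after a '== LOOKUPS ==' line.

Apply in order:
  add 0.0.0.0/0 -> H3 at depth 0
  del 0.0.0.0/0 (clear depth 0)
  add 154.218.108.0/24 -> H3 at depth 24
  add 64.0.0.0/4 -> H3 at depth 4
  add 70.100.210.0/23 -> H1 at depth 23
  ? 154.218.108.0  path d0:-→d1:-→d2:-→d3:-→d4:-→d5:-→d6:-→d7:-→d8:-→d9:-→d10:-→d11:-→d12:-→d13:-→d14:-→d15:-→d16:-→d17:-→d18:-→d19:-→d20:-→d21:-→d22:-→d23:-→d24:H3  best=H3
  ? 70.100.210.0  path d0:-→d1:-→d2:-→d3:-→d4:H3→d5:-→d6:-→d7:-→d8:-→d9:-→d10:-→d11:-→d12:-→d13:-→d14:-→d15:-→d16:-→d17:-→d18:-→d19:-→d20:-→d21:-→d22:-→d23:H1  best=H1
  add 154.0.0.0/8 -> H2 at depth 8
  add 70.0.0.0/8 -> H3 at depth 8
  add 0.0.0.0/0 -> H1 at depth 0
  add 154.218.108.241/32 -> H0 at depth 32
  ? 154.7.100.58  path d0:H1→d1:-→d2:-→d3:-→d4:-→d5:-→d6:-→d7:-→d8:H2  best=H2
  ? 122.124.126.54  path d0:H1→d1:-→d2:-  best=H1
  del 0.0.0.0/0 (clear depth 0)
  ? 70.100.210.0  path d0:-→d1:-→d2:-→d3:-→d4:H3→d5:-→d6:-→d7:-→d8:H3→d9:-→d10:-→d11:-→d12:-→d13:-→d14:-→d15:-→d16:-→d17:-→d18:-→d19:-→d20:-→d21:-→d22:-→d23:H1  best=H1
  del 154.218.108.0/24 (clear depth 24)
  ? 64.11.59.201  path d0:-→d1:-→d2:-→d3:-→d4:H3→d5:-  best=H3
  add 70.0.0.0/8 -> H0 at depth 8
  add 0.0.0.0/0 -> H0 at depth 0
  ? 70.100.210.128  path d0:H0→d1:-→d2:-→d3:-→d4:H3→d5:-→d6:-→d7:-→d8:H0→d9:-→d10:-→d11:-→d12:-→d13:-→d14:-→d15:-→d16:-→d17:-→d18:-→d19:-→d20:-→d21:-→d22:-→d23:H1  best=H1
  ? 70.115.223.133  path d0:H0→d1:-→d2:-→d3:-→d4:H3→d5:-→d6:-→d7:-→d8:H0→d9:-→d10:-→d11:-  best=H0
  add 70.100.210.82/32 -> H3 at depth 32
  ? 70.100.210.3  path d0:H0→d1:-→d2:-→d3:-→d4:H3→d5:-→d6:-→d7:-→d8:H0→d9:-→d10:-→d11:-→d12:-→d13:-→d14:-→d15:-→d16:-→d17:-→d18:-→d19:-→d20:-→d21:-→d22:-→d23:H1→d24:-→d25:-  best=H1
  add 70.96.0.0/12 -> H0 at depth 12
  ? 70.2.163.165  path d0:H0→d1:-→d2:-→d3:-→d4:H3→d5:-→d6:-→d7:-→d8:H0→d9:-  best=H0
  add 64.0.0.0/2 -> H0 at depth 2
  ? 154.218.108.241  path d0:H0→d1:-→d2:-→d3:-→d4:-→d5:-→d6:-→d7:-→d8:H2→d9:-→d10:-→d11:-→d12:-→d13:-→d14:-→d15:-→d16:-→d17:-→d18:-→d19:-→d20:-→d21:-→d22:-→d23:-→d24:-→d25:-→d26:-→d27:-→d28:-→d29:-→d30:-→d31:-→d32:H0  best=H0
  del 70.100.210.0/23 (clear depth 23)
  ? 64.2.123.224  path d0:H0→d1:-→d2:H0→d3:-→d4:H3→d5:-  best=H3
  add 154.218.108.0/24 -> H1 at depth 24
  add 0.0.0.0/0 -> H1 at depth 0
  del 154.218.108.0/24 (clear depth 24)
  add 70.100.208.0/20 -> H3 at depth 20
  ? 70.0.0.1  path d0:H1→d1:-→d2:H0→d3:-→d4:H3→d5:-→d6:-→d7:-→d8:H0→d9:-  best=H0
  ? 64.61.60.137  path d0:H1→d1:-→d2:H0→d3:-→d4:H3→d5:-  best=H3
  ? 70.96.12.116  path d0:H1→d1:-→d2:H0→d3:-→d4:H3→d5:-→d6:-→d7:-→d8:H0→d9:-→d10:-→d11:-→d12:H0→d13:-  best=H0
  add 70.0.0.0/8 -> H0 at depth 8
  add 154.216.0.0/13 -> H2 at depth 13
  add 70.100.208.0/20 -> H3 at depth 20

== LOOKUPS ==
["H3","H1","H2","H1","H1","H3","H1","H0","H1","H0","H0","H3","H0","H3","H0"]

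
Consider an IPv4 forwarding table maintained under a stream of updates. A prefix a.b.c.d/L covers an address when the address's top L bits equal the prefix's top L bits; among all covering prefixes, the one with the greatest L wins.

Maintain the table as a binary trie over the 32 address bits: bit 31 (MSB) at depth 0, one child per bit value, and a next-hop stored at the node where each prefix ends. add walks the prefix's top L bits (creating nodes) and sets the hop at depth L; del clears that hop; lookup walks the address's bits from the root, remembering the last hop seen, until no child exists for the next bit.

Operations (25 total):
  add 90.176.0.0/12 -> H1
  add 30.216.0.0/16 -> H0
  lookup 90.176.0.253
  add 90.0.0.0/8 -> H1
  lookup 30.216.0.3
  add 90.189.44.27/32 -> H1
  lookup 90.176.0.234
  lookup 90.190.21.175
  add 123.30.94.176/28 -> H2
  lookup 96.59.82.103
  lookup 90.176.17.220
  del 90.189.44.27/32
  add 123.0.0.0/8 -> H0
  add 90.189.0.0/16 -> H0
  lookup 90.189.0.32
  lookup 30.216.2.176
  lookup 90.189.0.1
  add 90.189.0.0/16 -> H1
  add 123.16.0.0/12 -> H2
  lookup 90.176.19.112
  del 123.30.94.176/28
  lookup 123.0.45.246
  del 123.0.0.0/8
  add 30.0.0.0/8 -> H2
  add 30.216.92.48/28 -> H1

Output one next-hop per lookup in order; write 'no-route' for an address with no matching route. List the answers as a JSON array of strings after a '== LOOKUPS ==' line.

Trace:
  add 90.176.0.0/12 -> H1 at depth 12
  add 30.216.0.0/16 -> H0 at depth 16
  ? 90.176.0.253  path d0:-→d1:-→d2:-→d3:-→d4:-→d5:-→d6:-→d7:-→d8:-→d9:-→d10:-→d11:-→d12:H1  best=H1
  add 90.0.0.0/8 -> H1 at depth 8
  ? 30.216.0.3  path d0:-→d1:-→d2:-→d3:-→d4:-→d5:-→d6:-→d7:-→d8:-→d9:-→d10:-→d11:-→d12:-→d13:-→d14:-→d15:-→d16:H0  best=H0
  add 90.189.44.27/32 -> H1 at depth 32
  ? 90.176.0.234  path d0:-→d1:-→d2:-→d3:-→d4:-→d5:-→d6:-→d7:-→d8:H1→d9:-→d10:-→d11:-→d12:H1  best=H1
  ? 90.190.21.175  path d0:-→d1:-→d2:-→d3:-→d4:-→d5:-→d6:-→d7:-→d8:H1→d9:-→d10:-→d11:-→d12:H1→d13:-→d14:-  best=H1
  add 123.30.94.176/28 -> H2 at depth 28
  ? 96.59.82.103  path d0:-→d1:-→d2:-→d3:-  best=no-route
  ? 90.176.17.220  path d0:-→d1:-→d2:-→d3:-→d4:-→d5:-→d6:-→d7:-→d8:H1→d9:-→d10:-→d11:-→d12:H1  best=H1
  del 90.189.44.27/32 (clear depth 32)
  add 123.0.0.0/8 -> H0 at depth 8
  add 90.189.0.0/16 -> H0 at depth 16
  ? 90.189.0.32  path d0:-→d1:-→d2:-→d3:-→d4:-→d5:-→d6:-→d7:-→d8:H1→d9:-→d10:-→d11:-→d12:H1→d13:-→d14:-→d15:-→d16:H0→d17:-→d18:-  best=H0
  ? 30.216.2.176  path d0:-→d1:-→d2:-→d3:-→d4:-→d5:-→d6:-→d7:-→d8:-→d9:-→d10:-→d11:-→d12:-→d13:-→d14:-→d15:-→d16:H0  best=H0
  ? 90.189.0.1  path d0:-→d1:-→d2:-→d3:-→d4:-→d5:-→d6:-→d7:-→d8:H1→d9:-→d10:-→d11:-→d12:H1→d13:-→d14:-→d15:-→d16:H0→d17:-→d18:-  best=H0
  add 90.189.0.0/16 -> H1 at depth 16
  add 123.16.0.0/12 -> H2 at depth 12
  ? 90.176.19.112  path d0:-→d1:-→d2:-→d3:-→d4:-→d5:-→d6:-→d7:-→d8:H1→d9:-→d10:-→d11:-→d12:H1  best=H1
  del 123.30.94.176/28 (clear depth 28)
  ? 123.0.45.246  path d0:-→d1:-→d2:-→d3:-→d4:-→d5:-→d6:-→d7:-→d8:H0→d9:-→d10:-→d11:-  best=H0
  del 123.0.0.0/8 (clear depth 8)
  add 30.0.0.0/8 -> H2 at depth 8
  add 30.216.92.48/28 -> H1 at depth 28

== LOOKUPS ==
["H1","H0","H1","H1","no-route","H1","H0","H0","H0","H1","H0"]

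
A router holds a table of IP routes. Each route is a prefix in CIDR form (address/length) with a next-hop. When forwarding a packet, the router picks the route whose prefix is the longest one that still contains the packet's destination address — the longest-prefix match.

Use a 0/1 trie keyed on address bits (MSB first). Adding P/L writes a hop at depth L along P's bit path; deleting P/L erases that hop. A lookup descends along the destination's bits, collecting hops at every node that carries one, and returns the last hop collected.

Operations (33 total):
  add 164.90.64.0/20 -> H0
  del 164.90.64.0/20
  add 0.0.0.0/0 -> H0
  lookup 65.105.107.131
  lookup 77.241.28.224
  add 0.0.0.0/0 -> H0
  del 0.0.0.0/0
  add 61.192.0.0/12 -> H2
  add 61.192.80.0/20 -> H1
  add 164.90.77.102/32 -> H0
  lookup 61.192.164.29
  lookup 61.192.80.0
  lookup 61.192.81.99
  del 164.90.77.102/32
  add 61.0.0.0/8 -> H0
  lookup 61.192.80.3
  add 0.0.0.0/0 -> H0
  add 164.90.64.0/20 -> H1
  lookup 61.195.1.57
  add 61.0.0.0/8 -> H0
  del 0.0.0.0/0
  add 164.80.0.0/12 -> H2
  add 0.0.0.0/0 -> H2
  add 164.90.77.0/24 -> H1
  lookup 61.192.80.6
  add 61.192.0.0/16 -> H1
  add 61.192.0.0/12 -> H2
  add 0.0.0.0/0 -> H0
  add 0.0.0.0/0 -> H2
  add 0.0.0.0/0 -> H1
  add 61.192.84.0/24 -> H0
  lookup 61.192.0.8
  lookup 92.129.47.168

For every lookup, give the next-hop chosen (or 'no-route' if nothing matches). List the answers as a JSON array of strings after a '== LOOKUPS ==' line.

Trace:
  + 164.90.64.0/20 (H0) depth=20
  - 164.90.64.0/20 clear@20
  + 0.0.0.0/0 (H0) depth=0
  ? 65.105.107.131  path d0:H0  best=H0
  ? 77.241.28.224  path d0:H0  best=H0
  + 0.0.0.0/0 (H0) depth=0
  - 0.0.0.0/0 clear@0
  + 61.192.0.0/12 (H2) depth=12
  + 61.192.80.0/20 (H1) depth=20
  + 164.90.77.102/32 (H0) depth=32
  ? 61.192.164.29  path d0:-→d1:-→d2:-→d3:-→d4:-→d5:-→d6:-→d7:-→d8:-→d9:-→d10:-→d11:-→d12:H2→d13:-→d14:-→d15:-→d16:-  best=H2
  ? 61.192.80.0  path d0:-→d1:-→d2:-→d3:-→d4:-→d5:-→d6:-→d7:-→d8:-→d9:-→d10:-→d11:-→d12:H2→d13:-→d14:-→d15:-→d16:-→d17:-→d18:-→d19:-→d20:H1  best=H1
  ? 61.192.81.99  path d0:-→d1:-→d2:-→d3:-→d4:-→d5:-→d6:-→d7:-→d8:-→d9:-→d10:-→d11:-→d12:H2→d13:-→d14:-→d15:-→d16:-→d17:-→d18:-→d19:-→d20:H1  best=H1
  - 164.90.77.102/32 clear@32
  + 61.0.0.0/8 (H0) depth=8
  ? 61.192.80.3  path d0:-→d1:-→d2:-→d3:-→d4:-→d5:-→d6:-→d7:-→d8:H0→d9:-→d10:-→d11:-→d12:H2→d13:-→d14:-→d15:-→d16:-→d17:-→d18:-→d19:-→d20:H1  best=H1
  + 0.0.0.0/0 (H0) depth=0
  + 164.90.64.0/20 (H1) depth=20
  ? 61.195.1.57  path d0:H0→d1:-→d2:-→d3:-→d4:-→d5:-→d6:-→d7:-→d8:H0→d9:-→d10:-→d11:-→d12:H2→d13:-→d14:-  best=H2
  + 61.0.0.0/8 (H0) depth=8
  - 0.0.0.0/0 clear@0
  + 164.80.0.0/12 (H2) depth=12
  + 0.0.0.0/0 (H2) depth=0
  + 164.90.77.0/24 (H1) depth=24
  ? 61.192.80.6  path d0:H2→d1:-→d2:-→d3:-→d4:-→d5:-→d6:-→d7:-→d8:H0→d9:-→d10:-→d11:-→d12:H2→d13:-→d14:-→d15:-→d16:-→d17:-→d18:-→d19:-→d20:H1  best=H1
  + 61.192.0.0/16 (H1) depth=16
  + 61.192.0.0/12 (H2) depth=12
  + 0.0.0.0/0 (H0) depth=0
  + 0.0.0.0/0 (H2) depth=0
  + 0.0.0.0/0 (H1) depth=0
  + 61.192.84.0/24 (H0) depth=24
  ? 61.192.0.8  path d0:H1→d1:-→d2:-→d3:-→d4:-→d5:-→d6:-→d7:-→d8:H0→d9:-→d10:-→d11:-→d12:H2→d13:-→d14:-→d15:-→d16:H1→d17:-  best=H1
  ? 92.129.47.168  path d0:H1→d1:-  best=H1

== LOOKUPS ==
["H0","H0","H2","H1","H1","H1","H2","H1","H1","H1"]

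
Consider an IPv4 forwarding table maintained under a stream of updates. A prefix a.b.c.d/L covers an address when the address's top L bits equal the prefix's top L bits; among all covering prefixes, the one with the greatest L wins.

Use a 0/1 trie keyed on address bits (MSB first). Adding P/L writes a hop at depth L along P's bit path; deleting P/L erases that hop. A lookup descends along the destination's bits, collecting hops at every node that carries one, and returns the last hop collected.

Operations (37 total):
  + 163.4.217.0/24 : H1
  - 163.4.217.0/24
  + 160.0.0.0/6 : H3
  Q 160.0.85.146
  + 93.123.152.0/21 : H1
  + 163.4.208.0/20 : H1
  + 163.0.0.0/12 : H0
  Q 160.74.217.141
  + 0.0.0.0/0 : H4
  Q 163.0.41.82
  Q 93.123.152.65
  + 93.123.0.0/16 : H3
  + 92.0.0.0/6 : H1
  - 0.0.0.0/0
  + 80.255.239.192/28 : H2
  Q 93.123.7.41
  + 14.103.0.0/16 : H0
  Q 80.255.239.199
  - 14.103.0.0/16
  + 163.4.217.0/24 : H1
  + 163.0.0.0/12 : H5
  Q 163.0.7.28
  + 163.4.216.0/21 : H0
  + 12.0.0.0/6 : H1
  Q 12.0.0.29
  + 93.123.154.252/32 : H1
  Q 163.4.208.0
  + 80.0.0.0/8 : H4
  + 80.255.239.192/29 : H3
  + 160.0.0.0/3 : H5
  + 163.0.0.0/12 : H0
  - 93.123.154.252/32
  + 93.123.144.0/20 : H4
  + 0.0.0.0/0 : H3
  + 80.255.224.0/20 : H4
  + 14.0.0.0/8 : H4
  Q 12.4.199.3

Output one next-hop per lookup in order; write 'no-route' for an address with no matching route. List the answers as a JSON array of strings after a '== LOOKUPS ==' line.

Process each operation:
  + 163.4.217.0/24 (H1) depth=24
  - 163.4.217.0/24 clear@24
  + 160.0.0.0/6 (H3) depth=6
  lookup 160.0.85.146: bits 101000 walk d0:-→d1:-→d2:-→d3:-→d4:-→d5:-→d6:H3 -> H3
  + 93.123.152.0/21 (H1) depth=21
  + 163.4.208.0/20 (H1) depth=20
  + 163.0.0.0/12 (H0) depth=12
  lookup 160.74.217.141: bits 101000 walk d0:-→d1:-→d2:-→d3:-→d4:-→d5:-→d6:H3 -> H3
  + 0.0.0.0/0 (H4) depth=0
  lookup 163.0.41.82: bits 1010001100000 walk d0:H4→d1:-→d2:-→d3:-→d4:-→d5:-→d6:H3→d7:-→d8:-→d9:-→d10:-→d11:-→d12:H0→d13:- -> H0
  lookup 93.123.152.65: bits 010111010111101110011 walk d0:H4→d1:-→d2:-→d3:-→d4:-→d5:-→d6:-→d7:-→d8:-→d9:-→d10:-→d11:-→d12:-→d13:-→d14:-→d15:-→d16:-→d17:-→d18:-→d19:-→d20:-→d21:H1 -> H1
  + 93.123.0.0/16 (H3) depth=16
  + 92.0.0.0/6 (H1) depth=6
  - 0.0.0.0/0 clear@0
  + 80.255.239.192/28 (H2) depth=28
  lookup 93.123.7.41: bits 0101110101111011 walk d0:-→d1:-→d2:-→d3:-→d4:-→d5:-→d6:H1→d7:-→d8:-→d9:-→d10:-→d11:-→d12:-→d13:-→d14:-→d15:-→d16:H3 -> H3
  + 14.103.0.0/16 (H0) depth=16
  lookup 80.255.239.199: bits 0101000011111111111011111100 walk d0:-→d1:-→d2:-→d3:-→d4:-→d5:-→d6:-→d7:-→d8:-→d9:-→d10:-→d11:-→d12:-→d13:-→d14:-→d15:-→d16:-→d17:-→d18:-→d19:-→d20:-→d21:-→d22:-→d23:-→d24:-→d25:-→d26:-→d27:-→d28:H2 -> H2
  - 14.103.0.0/16 clear@16
  + 163.4.217.0/24 (H1) depth=24
  + 163.0.0.0/12 (H5) depth=12
  lookup 163.0.7.28: bits 1010001100000 walk d0:-→d1:-→d2:-→d3:-→d4:-→d5:-→d6:H3→d7:-→d8:-→d9:-→d10:-→d11:-→d12:H5→d13:- -> H5
  + 163.4.216.0/21 (H0) depth=21
  + 12.0.0.0/6 (H1) depth=6
  lookup 12.0.0.29: bits 000011 walk d0:-→d1:-→d2:-→d3:-→d4:-→d5:-→d6:H1 -> H1
  + 93.123.154.252/32 (H1) depth=32
  lookup 163.4.208.0: bits 10100011000001001101 walk d0:-→d1:-→d2:-→d3:-→d4:-→d5:-→d6:H3→d7:-→d8:-→d9:-→d10:-→d11:-→d12:H5→d13:-→d14:-→d15:-→d16:-→d17:-→d18:-→d19:-→d20:H1 -> H1
  + 80.0.0.0/8 (H4) depth=8
  + 80.255.239.192/29 (H3) depth=29
  + 160.0.0.0/3 (H5) depth=3
  + 163.0.0.0/12 (H0) depth=12
  - 93.123.154.252/32 clear@32
  + 93.123.144.0/20 (H4) depth=20
  + 0.0.0.0/0 (H3) depth=0
  + 80.255.224.0/20 (H4) depth=20
  + 14.0.0.0/8 (H4) depth=8
  lookup 12.4.199.3: bits 000011 walk d0:H3→d1:-→d2:-→d3:-→d4:-→d5:-→d6:H1 -> H1

== LOOKUPS ==
["H3","H3","H0","H1","H3","H2","H5","H1","H1","H1"]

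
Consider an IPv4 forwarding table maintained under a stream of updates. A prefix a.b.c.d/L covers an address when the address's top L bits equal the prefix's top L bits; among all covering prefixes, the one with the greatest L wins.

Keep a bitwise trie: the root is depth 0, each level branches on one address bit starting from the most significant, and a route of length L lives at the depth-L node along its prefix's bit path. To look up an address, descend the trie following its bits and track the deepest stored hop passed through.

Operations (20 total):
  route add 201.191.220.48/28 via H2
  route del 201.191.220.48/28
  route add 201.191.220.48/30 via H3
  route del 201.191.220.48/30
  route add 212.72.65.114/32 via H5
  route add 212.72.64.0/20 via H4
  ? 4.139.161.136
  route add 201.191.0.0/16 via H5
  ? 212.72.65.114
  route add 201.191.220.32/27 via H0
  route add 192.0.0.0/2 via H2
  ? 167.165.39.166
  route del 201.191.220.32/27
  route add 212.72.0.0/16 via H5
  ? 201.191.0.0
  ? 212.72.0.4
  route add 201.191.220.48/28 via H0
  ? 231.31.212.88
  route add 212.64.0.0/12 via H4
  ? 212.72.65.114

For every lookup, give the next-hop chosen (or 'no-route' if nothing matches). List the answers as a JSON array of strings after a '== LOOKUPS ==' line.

Trace:
  add 201.191.220.48/28 -> H2 at depth 28
  del 201.191.220.48/28 (clear depth 28)
  add 201.191.220.48/30 -> H3 at depth 30
  del 201.191.220.48/30 (clear depth 30)
  add 212.72.65.114/32 -> H5 at depth 32
  add 212.72.64.0/20 -> H4 at depth 20
  Q 4.139.161.136: descend ε ; hops seen [∅] ; pick no-route
  add 201.191.0.0/16 -> H5 at depth 16
  Q 212.72.65.114: descend 11010100010010000100000101110010 ; hops seen [H4,H5] ; pick H5
  add 201.191.220.32/27 -> H0 at depth 27
  add 192.0.0.0/2 -> H2 at depth 2
  Q 167.165.39.166: descend 1 ; hops seen [∅] ; pick no-route
  del 201.191.220.32/27 (clear depth 27)
  add 212.72.0.0/16 -> H5 at depth 16
  Q 201.191.0.0: descend 1100100110111111 ; hops seen [H2,H5] ; pick H5
  Q 212.72.0.4: descend 11010100010010000 ; hops seen [H2,H5] ; pick H5
  add 201.191.220.48/28 -> H0 at depth 28
  Q 231.31.212.88: descend 11 ; hops seen [H2] ; pick H2
  add 212.64.0.0/12 -> H4 at depth 12
  Q 212.72.65.114: descend 11010100010010000100000101110010 ; hops seen [H2,H4,H5,H4,H5] ; pick H5

== LOOKUPS ==
["no-route","H5","no-route","H5","H5","H2","H5"]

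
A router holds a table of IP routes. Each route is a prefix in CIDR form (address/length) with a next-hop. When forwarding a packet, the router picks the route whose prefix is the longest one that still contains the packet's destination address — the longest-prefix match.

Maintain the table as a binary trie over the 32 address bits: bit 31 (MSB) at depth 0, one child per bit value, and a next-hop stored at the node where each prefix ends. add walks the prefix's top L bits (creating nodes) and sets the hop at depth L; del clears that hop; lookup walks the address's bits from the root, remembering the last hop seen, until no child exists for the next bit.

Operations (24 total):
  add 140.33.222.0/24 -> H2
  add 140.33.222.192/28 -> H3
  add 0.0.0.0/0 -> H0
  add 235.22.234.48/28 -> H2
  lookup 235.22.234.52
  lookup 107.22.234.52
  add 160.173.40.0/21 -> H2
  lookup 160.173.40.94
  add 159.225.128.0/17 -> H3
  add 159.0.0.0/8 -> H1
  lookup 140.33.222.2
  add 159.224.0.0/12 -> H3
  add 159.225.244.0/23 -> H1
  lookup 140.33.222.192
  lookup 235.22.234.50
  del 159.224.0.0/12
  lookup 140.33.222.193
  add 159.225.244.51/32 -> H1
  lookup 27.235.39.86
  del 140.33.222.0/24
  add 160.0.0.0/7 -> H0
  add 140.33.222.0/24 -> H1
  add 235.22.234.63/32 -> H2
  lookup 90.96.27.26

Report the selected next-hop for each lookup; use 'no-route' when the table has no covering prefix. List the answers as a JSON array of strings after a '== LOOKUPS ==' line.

Process each operation:
  add 140.33.222.0/24 -> H2 at depth 24
  add 140.33.222.192/28 -> H3 at depth 28
  add 0.0.0.0/0 -> H0 at depth 0
  add 235.22.234.48/28 -> H2 at depth 28
  ? 235.22.234.52  path d0:H0→d1:-→d2:-→d3:-→d4:-→d5:-→d6:-→d7:-→d8:-→d9:-→d10:-→d11:-→d12:-→d13:-→d14:-→d15:-→d16:-→d17:-→d18:-→d19:-→d20:-→d21:-→d22:-→d23:-→d24:-→d25:-→d26:-→d27:-→d28:H2  best=H2
  ? 107.22.234.52  path d0:H0  best=H0
  add 160.173.40.0/21 -> H2 at depth 21
  ? 160.173.40.94  path d0:H0→d1:-→d2:-→d3:-→d4:-→d5:-→d6:-→d7:-→d8:-→d9:-→d10:-→d11:-→d12:-→d13:-→d14:-→d15:-→d16:-→d17:-→d18:-→d19:-→d20:-→d21:H2  best=H2
  add 159.225.128.0/17 -> H3 at depth 17
  add 159.0.0.0/8 -> H1 at depth 8
  ? 140.33.222.2  path d0:H0→d1:-→d2:-→d3:-→d4:-→d5:-→d6:-→d7:-→d8:-→d9:-→d10:-→d11:-→d12:-→d13:-→d14:-→d15:-→d16:-→d17:-→d18:-→d19:-→d20:-→d21:-→d22:-→d23:-→d24:H2  best=H2
  add 159.224.0.0/12 -> H3 at depth 12
  add 159.225.244.0/23 -> H1 at depth 23
  ? 140.33.222.192  path d0:H0→d1:-→d2:-→d3:-→d4:-→d5:-→d6:-→d7:-→d8:-→d9:-→d10:-→d11:-→d12:-→d13:-→d14:-→d15:-→d16:-→d17:-→d18:-→d19:-→d20:-→d21:-→d22:-→d23:-→d24:H2→d25:-→d26:-→d27:-→d28:H3  best=H3
  ? 235.22.234.50  path d0:H0→d1:-→d2:-→d3:-→d4:-→d5:-→d6:-→d7:-→d8:-→d9:-→d10:-→d11:-→d12:-→d13:-→d14:-→d15:-→d16:-→d17:-→d18:-→d19:-→d20:-→d21:-→d22:-→d23:-→d24:-→d25:-→d26:-→d27:-→d28:H2  best=H2
  - 159.224.0.0/12 clear@12
  ? 140.33.222.193  path d0:H0→d1:-→d2:-→d3:-→d4:-→d5:-→d6:-→d7:-→d8:-→d9:-→d10:-→d11:-→d12:-→d13:-→d14:-→d15:-→d16:-→d17:-→d18:-→d19:-→d20:-→d21:-→d22:-→d23:-→d24:H2→d25:-→d26:-→d27:-→d28:H3  best=H3
  add 159.225.244.51/32 -> H1 at depth 32
  ? 27.235.39.86  path d0:H0  best=H0
  - 140.33.222.0/24 clear@24
  add 160.0.0.0/7 -> H0 at depth 7
  add 140.33.222.0/24 -> H1 at depth 24
  add 235.22.234.63/32 -> H2 at depth 32
  ? 90.96.27.26  path d0:H0  best=H0

== LOOKUPS ==
["H2","H0","H2","H2","H3","H2","H3","H0","H0"]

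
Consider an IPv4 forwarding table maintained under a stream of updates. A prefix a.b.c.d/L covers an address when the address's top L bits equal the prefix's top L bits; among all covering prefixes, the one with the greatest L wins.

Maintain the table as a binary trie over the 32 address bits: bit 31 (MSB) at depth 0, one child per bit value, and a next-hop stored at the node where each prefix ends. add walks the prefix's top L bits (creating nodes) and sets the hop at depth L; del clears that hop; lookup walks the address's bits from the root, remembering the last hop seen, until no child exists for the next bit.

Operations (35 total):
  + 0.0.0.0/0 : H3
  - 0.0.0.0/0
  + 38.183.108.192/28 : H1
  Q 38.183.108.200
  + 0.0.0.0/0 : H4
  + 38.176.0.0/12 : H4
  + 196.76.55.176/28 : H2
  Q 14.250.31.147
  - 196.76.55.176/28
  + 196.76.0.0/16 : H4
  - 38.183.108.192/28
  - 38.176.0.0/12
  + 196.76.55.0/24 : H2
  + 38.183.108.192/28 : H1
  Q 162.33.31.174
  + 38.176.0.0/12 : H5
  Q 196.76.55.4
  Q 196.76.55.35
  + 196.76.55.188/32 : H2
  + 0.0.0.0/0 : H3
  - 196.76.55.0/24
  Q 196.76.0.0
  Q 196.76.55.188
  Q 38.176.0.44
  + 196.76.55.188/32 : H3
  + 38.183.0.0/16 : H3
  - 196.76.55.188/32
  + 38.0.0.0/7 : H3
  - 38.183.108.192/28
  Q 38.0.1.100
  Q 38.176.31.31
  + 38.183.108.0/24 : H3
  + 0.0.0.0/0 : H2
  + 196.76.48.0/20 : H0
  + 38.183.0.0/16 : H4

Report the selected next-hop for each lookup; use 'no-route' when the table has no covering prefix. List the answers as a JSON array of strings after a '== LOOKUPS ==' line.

Apply in order:
  + 0.0.0.0/0 (H3) depth=0
  del 0.0.0.0/0 (clear depth 0)
  + 38.183.108.192/28 (H1) depth=28
  Q 38.183.108.200: descend 0010011010110111011011001100 ; hops seen [H1] ; pick H1
  + 0.0.0.0/0 (H4) depth=0
  + 38.176.0.0/12 (H4) depth=12
  + 196.76.55.176/28 (H2) depth=28
  Q 14.250.31.147: descend 00 ; hops seen [H4] ; pick H4
  del 196.76.55.176/28 (clear depth 28)
  + 196.76.0.0/16 (H4) depth=16
  del 38.183.108.192/28 (clear depth 28)
  del 38.176.0.0/12 (clear depth 12)
  + 196.76.55.0/24 (H2) depth=24
  + 38.183.108.192/28 (H1) depth=28
  Q 162.33.31.174: descend 1 ; hops seen [H4] ; pick H4
  + 38.176.0.0/12 (H5) depth=12
  Q 196.76.55.4: descend 110001000100110000110111 ; hops seen [H4,H4,H2] ; pick H2
  Q 196.76.55.35: descend 110001000100110000110111 ; hops seen [H4,H4,H2] ; pick H2
  + 196.76.55.188/32 (H2) depth=32
  + 0.0.0.0/0 (H3) depth=0
  del 196.76.55.0/24 (clear depth 24)
  Q 196.76.0.0: descend 110001000100110000 ; hops seen [H3,H4] ; pick H4
  Q 196.76.55.188: descend 11000100010011000011011110111100 ; hops seen [H3,H4,H2] ; pick H2
  Q 38.176.0.44: descend 0010011010110 ; hops seen [H3,H5] ; pick H5
  + 196.76.55.188/32 (H3) depth=32
  + 38.183.0.0/16 (H3) depth=16
  del 196.76.55.188/32 (clear depth 32)
  + 38.0.0.0/7 (H3) depth=7
  del 38.183.108.192/28 (clear depth 28)
  Q 38.0.1.100: descend 00100110 ; hops seen [H3,H3] ; pick H3
  Q 38.176.31.31: descend 0010011010110 ; hops seen [H3,H3,H5] ; pick H5
  + 38.183.108.0/24 (H3) depth=24
  + 0.0.0.0/0 (H2) depth=0
  + 196.76.48.0/20 (H0) depth=20
  + 38.183.0.0/16 (H4) depth=16

== LOOKUPS ==
["H1","H4","H4","H2","H2","H4","H2","H5","H3","H5"]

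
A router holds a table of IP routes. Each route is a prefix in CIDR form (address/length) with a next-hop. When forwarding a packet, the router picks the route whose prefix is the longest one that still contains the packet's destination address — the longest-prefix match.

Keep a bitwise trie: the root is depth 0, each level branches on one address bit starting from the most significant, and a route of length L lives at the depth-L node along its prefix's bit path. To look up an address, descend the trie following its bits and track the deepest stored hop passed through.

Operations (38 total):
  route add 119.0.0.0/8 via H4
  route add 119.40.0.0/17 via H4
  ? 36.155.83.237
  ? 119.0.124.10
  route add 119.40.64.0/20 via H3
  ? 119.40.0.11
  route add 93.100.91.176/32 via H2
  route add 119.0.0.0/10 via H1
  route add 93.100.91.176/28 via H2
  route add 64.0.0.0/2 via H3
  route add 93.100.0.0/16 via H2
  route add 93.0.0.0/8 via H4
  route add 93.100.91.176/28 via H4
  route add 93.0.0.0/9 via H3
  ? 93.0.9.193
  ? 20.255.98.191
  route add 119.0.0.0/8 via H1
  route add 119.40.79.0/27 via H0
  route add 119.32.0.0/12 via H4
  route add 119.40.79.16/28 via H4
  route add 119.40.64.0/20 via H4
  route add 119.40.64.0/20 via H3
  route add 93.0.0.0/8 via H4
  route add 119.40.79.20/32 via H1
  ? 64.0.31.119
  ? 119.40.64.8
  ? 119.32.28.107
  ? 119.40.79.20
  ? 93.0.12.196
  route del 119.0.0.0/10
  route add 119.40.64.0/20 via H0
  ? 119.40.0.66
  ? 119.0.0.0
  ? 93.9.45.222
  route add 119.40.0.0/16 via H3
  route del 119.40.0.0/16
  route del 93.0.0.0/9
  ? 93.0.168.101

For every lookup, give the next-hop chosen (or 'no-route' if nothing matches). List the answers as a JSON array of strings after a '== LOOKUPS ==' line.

Trace:
  + 119.0.0.0/8 (H4) depth=8
  + 119.40.0.0/17 (H4) depth=17
  ? 36.155.83.237  path d0:-→d1:-  best=no-route
  ? 119.0.124.10  path d0:-→d1:-→d2:-→d3:-→d4:-→d5:-→d6:-→d7:-→d8:H4→d9:-→d10:-  best=H4
  + 119.40.64.0/20 (H3) depth=20
  ? 119.40.0.11  path d0:-→d1:-→d2:-→d3:-→d4:-→d5:-→d6:-→d7:-→d8:H4→d9:-→d10:-→d11:-→d12:-→d13:-→d14:-→d15:-→d16:-→d17:H4  best=H4
  + 93.100.91.176/32 (H2) depth=32
  + 119.0.0.0/10 (H1) depth=10
  + 93.100.91.176/28 (H2) depth=28
  + 64.0.0.0/2 (H3) depth=2
  + 93.100.0.0/16 (H2) depth=16
  + 93.0.0.0/8 (H4) depth=8
  + 93.100.91.176/28 (H4) depth=28
  + 93.0.0.0/9 (H3) depth=9
  ? 93.0.9.193  path d0:-→d1:-→d2:H3→d3:-→d4:-→d5:-→d6:-→d7:-→d8:H4→d9:H3  best=H3
  ? 20.255.98.191  path d0:-→d1:-  best=no-route
  + 119.0.0.0/8 (H1) depth=8
  + 119.40.79.0/27 (H0) depth=27
  + 119.32.0.0/12 (H4) depth=12
  + 119.40.79.16/28 (H4) depth=28
  + 119.40.64.0/20 (H4) depth=20
  + 119.40.64.0/20 (H3) depth=20
  + 93.0.0.0/8 (H4) depth=8
  + 119.40.79.20/32 (H1) depth=32
  ? 64.0.31.119  path d0:-→d1:-→d2:H3→d3:-  best=H3
  ? 119.40.64.8  path d0:-→d1:-→d2:H3→d3:-→d4:-→d5:-→d6:-→d7:-→d8:H1→d9:-→d10:H1→d11:-→d12:H4→d13:-→d14:-→d15:-→d16:-→d17:H4→d18:-→d19:-→d20:H3  best=H3
  ? 119.32.28.107  path d0:-→d1:-→d2:H3→d3:-→d4:-→d5:-→d6:-→d7:-→d8:H1→d9:-→d10:H1→d11:-→d12:H4  best=H4
  ? 119.40.79.20  path d0:-→d1:-→d2:H3→d3:-→d4:-→d5:-→d6:-→d7:-→d8:H1→d9:-→d10:H1→d11:-→d12:H4→d13:-→d14:-→d15:-→d16:-→d17:H4→d18:-→d19:-→d20:H3→d21:-→d22:-→d23:-→d24:-→d25:-→d26:-→d27:H0→d28:H4→d29:-→d30:-→d31:-→d32:H1  best=H1
  ? 93.0.12.196  path d0:-→d1:-→d2:H3→d3:-→d4:-→d5:-→d6:-→d7:-→d8:H4→d9:H3  best=H3
  - 119.0.0.0/10 clear@10
  + 119.40.64.0/20 (H0) depth=20
  ? 119.40.0.66  path d0:-→d1:-→d2:H3→d3:-→d4:-→d5:-→d6:-→d7:-→d8:H1→d9:-→d10:-→d11:-→d12:H4→d13:-→d14:-→d15:-→d16:-→d17:H4  best=H4
  ? 119.0.0.0  path d0:-→d1:-→d2:H3→d3:-→d4:-→d5:-→d6:-→d7:-→d8:H1→d9:-→d10:-  best=H1
  ? 93.9.45.222  path d0:-→d1:-→d2:H3→d3:-→d4:-→d5:-→d6:-→d7:-→d8:H4→d9:H3  best=H3
  + 119.40.0.0/16 (H3) depth=16
  - 119.40.0.0/16 clear@16
  - 93.0.0.0/9 clear@9
  ? 93.0.168.101  path d0:-→d1:-→d2:H3→d3:-→d4:-→d5:-→d6:-→d7:-→d8:H4→d9:-  best=H4

== LOOKUPS ==
["no-route","H4","H4","H3","no-route","H3","H3","H4","H1","H3","H4","H1","H3","H4"]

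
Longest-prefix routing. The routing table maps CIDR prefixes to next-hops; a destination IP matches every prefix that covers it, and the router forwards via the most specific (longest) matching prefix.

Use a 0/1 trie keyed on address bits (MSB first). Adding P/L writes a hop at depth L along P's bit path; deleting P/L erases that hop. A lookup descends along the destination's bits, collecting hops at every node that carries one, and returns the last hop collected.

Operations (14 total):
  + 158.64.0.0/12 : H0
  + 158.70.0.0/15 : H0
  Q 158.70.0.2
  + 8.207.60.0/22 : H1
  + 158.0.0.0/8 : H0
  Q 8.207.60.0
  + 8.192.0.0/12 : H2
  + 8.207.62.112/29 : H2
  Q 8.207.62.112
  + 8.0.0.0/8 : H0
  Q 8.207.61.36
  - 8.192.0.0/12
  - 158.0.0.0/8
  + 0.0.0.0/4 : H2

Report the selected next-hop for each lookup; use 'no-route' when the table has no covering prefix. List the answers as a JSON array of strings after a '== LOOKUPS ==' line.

Trace:
  + 158.64.0.0/12 (H0) depth=12
  + 158.70.0.0/15 (H0) depth=15
  lookup 158.70.0.2: bits 100111100100011 walk d0:-→d1:-→d2:-→d3:-→d4:-→d5:-→d6:-→d7:-→d8:-→d9:-→d10:-→d11:-→d12:H0→d13:-→d14:-→d15:H0 -> H0
  + 8.207.60.0/22 (H1) depth=22
  + 158.0.0.0/8 (H0) depth=8
  lookup 8.207.60.0: bits 0000100011001111001111 walk d0:-→d1:-→d2:-→d3:-→d4:-→d5:-→d6:-→d7:-→d8:-→d9:-→d10:-→d11:-→d12:-→d13:-→d14:-→d15:-→d16:-→d17:-→d18:-→d19:-→d20:-→d21:-→d22:H1 -> H1
  + 8.192.0.0/12 (H2) depth=12
  + 8.207.62.112/29 (H2) depth=29
  lookup 8.207.62.112: bits 00001000110011110011111001110 walk d0:-→d1:-→d2:-→d3:-→d4:-→d5:-→d6:-→d7:-→d8:-→d9:-→d10:-→d11:-→d12:H2→d13:-→d14:-→d15:-→d16:-→d17:-→d18:-→d19:-→d20:-→d21:-→d22:H1→d23:-→d24:-→d25:-→d26:-→d27:-→d28:-→d29:H2 -> H2
  + 8.0.0.0/8 (H0) depth=8
  lookup 8.207.61.36: bits 0000100011001111001111 walk d0:-→d1:-→d2:-→d3:-→d4:-→d5:-→d6:-→d7:-→d8:H0→d9:-→d10:-→d11:-→d12:H2→d13:-→d14:-→d15:-→d16:-→d17:-→d18:-→d19:-→d20:-→d21:-→d22:H1 -> H1
  - 8.192.0.0/12 clear@12
  - 158.0.0.0/8 clear@8
  + 0.0.0.0/4 (H2) depth=4

== LOOKUPS ==
["H0","H1","H2","H1"]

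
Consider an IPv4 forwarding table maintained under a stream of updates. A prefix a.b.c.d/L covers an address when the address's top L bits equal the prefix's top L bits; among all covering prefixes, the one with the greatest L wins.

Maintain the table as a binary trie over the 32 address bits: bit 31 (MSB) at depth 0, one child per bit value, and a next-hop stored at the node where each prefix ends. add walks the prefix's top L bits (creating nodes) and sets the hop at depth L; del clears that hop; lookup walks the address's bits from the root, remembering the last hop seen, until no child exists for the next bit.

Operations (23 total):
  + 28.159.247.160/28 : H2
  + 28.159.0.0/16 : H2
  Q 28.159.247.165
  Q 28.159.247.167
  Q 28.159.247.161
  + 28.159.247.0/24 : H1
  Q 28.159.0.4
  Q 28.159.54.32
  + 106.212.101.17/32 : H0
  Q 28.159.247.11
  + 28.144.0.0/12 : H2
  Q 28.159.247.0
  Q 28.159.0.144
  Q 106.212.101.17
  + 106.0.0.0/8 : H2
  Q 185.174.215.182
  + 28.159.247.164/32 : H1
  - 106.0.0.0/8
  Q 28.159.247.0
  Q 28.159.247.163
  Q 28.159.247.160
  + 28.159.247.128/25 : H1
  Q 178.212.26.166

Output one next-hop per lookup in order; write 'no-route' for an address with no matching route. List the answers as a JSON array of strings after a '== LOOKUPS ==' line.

Process each operation:
  add 28.159.247.160/28 -> H2 at depth 28
  add 28.159.0.0/16 -> H2 at depth 16
  ? 28.159.247.165  path d0:-→d1:-→d2:-→d3:-→d4:-→d5:-→d6:-→d7:-→d8:-→d9:-→d10:-→d11:-→d12:-→d13:-→d14:-→d15:-→d16:H2→d17:-→d18:-→d19:-→d20:-→d21:-→d22:-→d23:-→d24:-→d25:-→d26:-→d27:-→d28:H2  best=H2
  ? 28.159.247.167  path d0:-→d1:-→d2:-→d3:-→d4:-→d5:-→d6:-→d7:-→d8:-→d9:-→d10:-→d11:-→d12:-→d13:-→d14:-→d15:-→d16:H2→d17:-→d18:-→d19:-→d20:-→d21:-→d22:-→d23:-→d24:-→d25:-→d26:-→d27:-→d28:H2  best=H2
  ? 28.159.247.161  path d0:-→d1:-→d2:-→d3:-→d4:-→d5:-→d6:-→d7:-→d8:-→d9:-→d10:-→d11:-→d12:-→d13:-→d14:-→d15:-→d16:H2→d17:-→d18:-→d19:-→d20:-→d21:-→d22:-→d23:-→d24:-→d25:-→d26:-→d27:-→d28:H2  best=H2
  add 28.159.247.0/24 -> H1 at depth 24
  ? 28.159.0.4  path d0:-→d1:-→d2:-→d3:-→d4:-→d5:-→d6:-→d7:-→d8:-→d9:-→d10:-→d11:-→d12:-→d13:-→d14:-→d15:-→d16:H2  best=H2
  ? 28.159.54.32  path d0:-→d1:-→d2:-→d3:-→d4:-→d5:-→d6:-→d7:-→d8:-→d9:-→d10:-→d11:-→d12:-→d13:-→d14:-→d15:-→d16:H2  best=H2
  add 106.212.101.17/32 -> H0 at depth 32
  ? 28.159.247.11  path d0:-→d1:-→d2:-→d3:-→d4:-→d5:-→d6:-→d7:-→d8:-→d9:-→d10:-→d11:-→d12:-→d13:-→d14:-→d15:-→d16:H2→d17:-→d18:-→d19:-→d20:-→d21:-→d22:-→d23:-→d24:H1  best=H1
  add 28.144.0.0/12 -> H2 at depth 12
  ? 28.159.247.0  path d0:-→d1:-→d2:-→d3:-→d4:-→d5:-→d6:-→d7:-→d8:-→d9:-→d10:-→d11:-→d12:H2→d13:-→d14:-→d15:-→d16:H2→d17:-→d18:-→d19:-→d20:-→d21:-→d22:-→d23:-→d24:H1  best=H1
  ? 28.159.0.144  path d0:-→d1:-→d2:-→d3:-→d4:-→d5:-→d6:-→d7:-→d8:-→d9:-→d10:-→d11:-→d12:H2→d13:-→d14:-→d15:-→d16:H2  best=H2
  ? 106.212.101.17  path d0:-→d1:-→d2:-→d3:-→d4:-→d5:-→d6:-→d7:-→d8:-→d9:-→d10:-→d11:-→d12:-→d13:-→d14:-→d15:-→d16:-→d17:-→d18:-→d19:-→d20:-→d21:-→d22:-→d23:-→d24:-→d25:-→d26:-→d27:-→d28:-→d29:-→d30:-→d31:-→d32:H0  best=H0
  add 106.0.0.0/8 -> H2 at depth 8
  ? 185.174.215.182  path d0:-  best=no-route
  add 28.159.247.164/32 -> H1 at depth 32
  - 106.0.0.0/8 clear@8
  ? 28.159.247.0  path d0:-→d1:-→d2:-→d3:-→d4:-→d5:-→d6:-→d7:-→d8:-→d9:-→d10:-→d11:-→d12:H2→d13:-→d14:-→d15:-→d16:H2→d17:-→d18:-→d19:-→d20:-→d21:-→d22:-→d23:-→d24:H1  best=H1
  ? 28.159.247.163  path d0:-→d1:-→d2:-→d3:-→d4:-→d5:-→d6:-→d7:-→d8:-→d9:-→d10:-→d11:-→d12:H2→d13:-→d14:-→d15:-→d16:H2→d17:-→d18:-→d19:-→d20:-→d21:-→d22:-→d23:-→d24:H1→d25:-→d26:-→d27:-→d28:H2→d29:-  best=H2
  ? 28.159.247.160  path d0:-→d1:-→d2:-→d3:-→d4:-→d5:-→d6:-→d7:-→d8:-→d9:-→d10:-→d11:-→d12:H2→d13:-→d14:-→d15:-→d16:H2→d17:-→d18:-→d19:-→d20:-→d21:-→d22:-→d23:-→d24:H1→d25:-→d26:-→d27:-→d28:H2→d29:-  best=H2
  add 28.159.247.128/25 -> H1 at depth 25
  ? 178.212.26.166  path d0:-  best=no-route

== LOOKUPS ==
["H2","H2","H2","H2","H2","H1","H1","H2","H0","no-route","H1","H2","H2","no-route"]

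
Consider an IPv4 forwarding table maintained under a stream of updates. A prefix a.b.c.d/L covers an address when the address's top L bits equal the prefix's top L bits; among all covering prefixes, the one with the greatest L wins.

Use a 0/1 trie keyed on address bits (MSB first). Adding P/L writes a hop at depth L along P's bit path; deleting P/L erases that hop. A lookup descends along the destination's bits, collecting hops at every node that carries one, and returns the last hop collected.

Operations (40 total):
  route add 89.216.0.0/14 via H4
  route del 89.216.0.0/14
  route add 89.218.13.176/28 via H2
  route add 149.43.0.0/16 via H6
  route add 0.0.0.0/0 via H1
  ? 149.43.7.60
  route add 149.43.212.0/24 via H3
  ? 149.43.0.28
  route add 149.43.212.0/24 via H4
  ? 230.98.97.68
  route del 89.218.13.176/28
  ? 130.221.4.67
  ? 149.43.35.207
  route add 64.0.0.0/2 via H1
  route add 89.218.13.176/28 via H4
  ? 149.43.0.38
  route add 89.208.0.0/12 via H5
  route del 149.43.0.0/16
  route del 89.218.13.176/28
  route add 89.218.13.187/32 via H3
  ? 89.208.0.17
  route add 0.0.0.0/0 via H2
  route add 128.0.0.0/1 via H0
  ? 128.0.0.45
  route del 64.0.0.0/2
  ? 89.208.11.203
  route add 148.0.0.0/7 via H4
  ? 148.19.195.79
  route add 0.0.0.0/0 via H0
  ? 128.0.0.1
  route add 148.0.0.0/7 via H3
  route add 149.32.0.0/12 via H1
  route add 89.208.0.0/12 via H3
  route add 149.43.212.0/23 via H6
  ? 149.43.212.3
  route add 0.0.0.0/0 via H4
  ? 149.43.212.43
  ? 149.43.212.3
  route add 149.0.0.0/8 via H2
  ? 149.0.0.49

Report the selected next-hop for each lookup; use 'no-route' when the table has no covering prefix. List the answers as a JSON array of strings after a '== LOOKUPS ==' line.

Process each operation:
  add 89.216.0.0/14 -> H4 at depth 14
  del 89.216.0.0/14 (clear depth 14)
  add 89.218.13.176/28 -> H2 at depth 28
  add 149.43.0.0/16 -> H6 at depth 16
  add 0.0.0.0/0 -> H1 at depth 0
  lookup 149.43.7.60: bits 1001010100101011 walk d0:H1→d1:-→d2:-→d3:-→d4:-→d5:-→d6:-→d7:-→d8:-→d9:-→d10:-→d11:-→d12:-→d13:-→d14:-→d15:-→d16:H6 -> H6
  add 149.43.212.0/24 -> H3 at depth 24
  lookup 149.43.0.28: bits 1001010100101011 walk d0:H1→d1:-→d2:-→d3:-→d4:-→d5:-→d6:-→d7:-→d8:-→d9:-→d10:-→d11:-→d12:-→d13:-→d14:-→d15:-→d16:H6 -> H6
  add 149.43.212.0/24 -> H4 at depth 24
  lookup 230.98.97.68: bits 1 walk d0:H1→d1:- -> H1
  del 89.218.13.176/28 (clear depth 28)
  lookup 130.221.4.67: bits 100 walk d0:H1→d1:-→d2:-→d3:- -> H1
  lookup 149.43.35.207: bits 1001010100101011 walk d0:H1→d1:-→d2:-→d3:-→d4:-→d5:-→d6:-→d7:-→d8:-→d9:-→d10:-→d11:-→d12:-→d13:-→d14:-→d15:-→d16:H6 -> H6
  add 64.0.0.0/2 -> H1 at depth 2
  add 89.218.13.176/28 -> H4 at depth 28
  lookup 149.43.0.38: bits 1001010100101011 walk d0:H1→d1:-→d2:-→d3:-→d4:-→d5:-→d6:-→d7:-→d8:-→d9:-→d10:-→d11:-→d12:-→d13:-→d14:-→d15:-→d16:H6 -> H6
  add 89.208.0.0/12 -> H5 at depth 12
  del 149.43.0.0/16 (clear depth 16)
  del 89.218.13.176/28 (clear depth 28)
  add 89.218.13.187/32 -> H3 at depth 32
  lookup 89.208.0.17: bits 010110011101 walk d0:H1→d1:-→d2:H1→d3:-→d4:-→d5:-→d6:-→d7:-→d8:-→d9:-→d10:-→d11:-→d12:H5 -> H5
  add 0.0.0.0/0 -> H2 at depth 0
  add 128.0.0.0/1 -> H0 at depth 1
  lookup 128.0.0.45: bits 100 walk d0:H2→d1:H0→d2:-→d3:- -> H0
  del 64.0.0.0/2 (clear depth 2)
  lookup 89.208.11.203: bits 010110011101 walk d0:H2→d1:-→d2:-→d3:-→d4:-→d5:-→d6:-→d7:-→d8:-→d9:-→d10:-→d11:-→d12:H5 -> H5
  add 148.0.0.0/7 -> H4 at depth 7
  lookup 148.19.195.79: bits 1001010 walk d0:H2→d1:H0→d2:-→d3:-→d4:-→d5:-→d6:-→d7:H4 -> H4
  add 0.0.0.0/0 -> H0 at depth 0
  lookup 128.0.0.1: bits 100 walk d0:H0→d1:H0→d2:-→d3:- -> H0
  add 148.0.0.0/7 -> H3 at depth 7
  add 149.32.0.0/12 -> H1 at depth 12
  add 89.208.0.0/12 -> H3 at depth 12
  add 149.43.212.0/23 -> H6 at depth 23
  lookup 149.43.212.3: bits 100101010010101111010100 walk d0:H0→d1:H0→d2:-→d3:-→d4:-→d5:-→d6:-→d7:H3→d8:-→d9:-→d10:-→d11:-→d12:H1→d13:-→d14:-→d15:-→d16:-→d17:-→d18:-→d19:-→d20:-→d21:-→d22:-→d23:H6→d24:H4 -> H4
  add 0.0.0.0/0 -> H4 at depth 0
  lookup 149.43.212.43: bits 100101010010101111010100 walk d0:H4→d1:H0→d2:-→d3:-→d4:-→d5:-→d6:-→d7:H3→d8:-→d9:-→d10:-→d11:-→d12:H1→d13:-→d14:-→d15:-→d16:-→d17:-→d18:-→d19:-→d20:-→d21:-→d22:-→d23:H6→d24:H4 -> H4
  lookup 149.43.212.3: bits 100101010010101111010100 walk d0:H4→d1:H0→d2:-→d3:-→d4:-→d5:-→d6:-→d7:H3→d8:-→d9:-→d10:-→d11:-→d12:H1→d13:-→d14:-→d15:-→d16:-→d17:-→d18:-→d19:-→d20:-→d21:-→d22:-→d23:H6→d24:H4 -> H4
  add 149.0.0.0/8 -> H2 at depth 8
  lookup 149.0.0.49: bits 1001010100 walk d0:H4→d1:H0→d2:-→d3:-→d4:-→d5:-→d6:-→d7:H3→d8:H2→d9:-→d10:- -> H2

== LOOKUPS ==
["H6","H6","H1","H1","H6","H6","H5","H0","H5","H4","H0","H4","H4","H4","H2"]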